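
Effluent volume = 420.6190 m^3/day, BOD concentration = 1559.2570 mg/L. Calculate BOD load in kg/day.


Formula: BOD_load = volume * conc / 1000
Substituting: BOD_load = 420.6190 * 1559.2570 / 1000
Result: 655.8531 kg/day


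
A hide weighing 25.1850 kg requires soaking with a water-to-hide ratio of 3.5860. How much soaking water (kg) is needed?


Formula: Water = hide_weight * ratio
Substituting: Water = 25.1850 * 3.5860
Result: 90.3134 kg


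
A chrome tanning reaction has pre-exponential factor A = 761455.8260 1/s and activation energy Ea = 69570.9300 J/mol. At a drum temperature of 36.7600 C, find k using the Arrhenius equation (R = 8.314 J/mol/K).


T_K = T_C + 273.15 = 36.7600 + 273.15 = 309.9100 K
exponent = -Ea / (R * T_K) = -69570.9300 / (8.314 * 309.9100) = -27.0011
k = A * exp(exponent) = 761455.8260 * exp(-27.0011) = 1.4295e-06 1/s


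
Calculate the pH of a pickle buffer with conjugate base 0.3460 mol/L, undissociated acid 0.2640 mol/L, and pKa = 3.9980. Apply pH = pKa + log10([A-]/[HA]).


ratio = [A-] / [HA] = 0.3460 / 0.2640 = 1.3106
log10(ratio) = 0.1175
pH = pKa + log10(ratio) = 3.9980 + 0.1175 = 4.1155


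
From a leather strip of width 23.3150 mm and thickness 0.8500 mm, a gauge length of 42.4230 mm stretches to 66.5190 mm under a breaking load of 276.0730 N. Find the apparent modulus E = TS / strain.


TS = F / (w * t) = 276.0730 / (23.3150 * 0.8500) = 13.9306 N/mm^2
strain = (Lf - L0) / L0 = (66.5190 - 42.4230) / 42.4230 = 0.5680
E = TS / strain = 13.9306 / 0.5680 = 24.5260 N/mm^2


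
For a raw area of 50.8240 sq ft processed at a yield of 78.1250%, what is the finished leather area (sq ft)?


Formula: finished = raw * yield / 100
Substituting: finished = 50.8240 * 78.1250 / 100
Result: 39.7062 sq ft


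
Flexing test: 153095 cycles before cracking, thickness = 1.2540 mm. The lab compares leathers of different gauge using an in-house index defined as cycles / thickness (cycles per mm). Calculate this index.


Formula: Index = cycles / thickness
Substituting: Index = 153095 / 1.2540
Result: 122085.3270 cycles/mm


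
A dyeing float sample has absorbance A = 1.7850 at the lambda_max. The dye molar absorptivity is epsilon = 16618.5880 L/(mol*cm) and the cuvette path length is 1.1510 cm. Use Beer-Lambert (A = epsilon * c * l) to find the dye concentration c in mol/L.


Formula: c = A / (epsilon * l)
Substituting: c = 1.7850 / (16618.5880 * 1.1510)
Result: 9.3319e-05 mol/L


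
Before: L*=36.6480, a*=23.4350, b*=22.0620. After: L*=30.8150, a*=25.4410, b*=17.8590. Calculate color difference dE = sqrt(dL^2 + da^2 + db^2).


dL = -5.8330, da = 2.0060, db = -4.2030
dE = sqrt((-5.8330)^2 + 2.0060^2 + (-4.2030)^2) = 7.4641


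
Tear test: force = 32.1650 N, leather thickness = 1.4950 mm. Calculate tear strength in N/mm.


Formula: Tear strength = force / thickness
Substituting: Tear strength = 32.1650 / 1.4950
Result: 21.5151 N/mm


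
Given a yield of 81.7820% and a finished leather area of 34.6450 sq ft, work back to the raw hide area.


Formula: raw = finished * 100 / yield
Substituting: raw = 34.6450 * 100 / 81.7820
Result: 42.3626 sq ft


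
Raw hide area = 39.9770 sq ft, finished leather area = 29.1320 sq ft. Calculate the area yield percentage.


Formula: Yield = finished / raw * 100
Substituting: Yield = 29.1320 / 39.9770 * 100
Result: 72.8719 %


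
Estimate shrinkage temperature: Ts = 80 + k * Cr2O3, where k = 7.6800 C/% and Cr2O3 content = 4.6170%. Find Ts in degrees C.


Formula: Ts = 80 + k * Cr2O3
Substituting: Ts = 80 + 7.6800 * 4.6170
Result: 115.4586 C


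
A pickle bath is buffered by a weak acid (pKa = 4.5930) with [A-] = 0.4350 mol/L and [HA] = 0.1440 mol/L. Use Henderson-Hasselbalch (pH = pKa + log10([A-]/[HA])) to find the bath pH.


ratio = [A-] / [HA] = 0.4350 / 0.1440 = 3.0208
log10(ratio) = 0.4801
pH = pKa + log10(ratio) = 4.5930 + 0.4801 = 5.0731


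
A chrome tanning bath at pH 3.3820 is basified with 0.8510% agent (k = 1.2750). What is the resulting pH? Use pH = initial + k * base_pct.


Formula: pH_final = pH_initial + k * base_pct
Substituting: pH_final = 3.3820 + 1.2750 * 0.8510
Result: 4.4670


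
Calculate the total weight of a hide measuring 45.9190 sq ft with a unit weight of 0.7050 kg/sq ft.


Formula: Weight = area * weight_per_sqft
Substituting: Weight = 45.9190 * 0.7050
Result: 32.3729 kg


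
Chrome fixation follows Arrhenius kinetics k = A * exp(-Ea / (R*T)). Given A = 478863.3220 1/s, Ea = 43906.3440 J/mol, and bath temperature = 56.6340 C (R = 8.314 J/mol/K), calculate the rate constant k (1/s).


T_K = T_C + 273.15 = 56.6340 + 273.15 = 329.7840 K
exponent = -Ea / (R * T_K) = -43906.3440 / (8.314 * 329.7840) = -16.0136
k = A * exp(exponent) = 478863.3220 * exp(-16.0136) = 0.0531636 1/s


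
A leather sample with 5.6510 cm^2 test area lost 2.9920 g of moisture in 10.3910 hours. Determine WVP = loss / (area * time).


Formula: WVP = loss / (area * time)
Substituting: WVP = 2.9920 / (5.6510 * 10.3910)
Result: 0.0509541 g/(cm^2*hr)


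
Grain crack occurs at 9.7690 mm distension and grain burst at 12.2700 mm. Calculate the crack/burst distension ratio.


Formula: Ratio = crack / burst
Substituting: Ratio = 9.7690 / 12.2700
Result: 0.7962


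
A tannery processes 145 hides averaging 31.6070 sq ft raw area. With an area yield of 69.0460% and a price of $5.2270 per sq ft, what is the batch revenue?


Raw_total = N * avg_area = 145 * 31.6070 = 4583.0150 sq ft
Finished = Raw_total * yield / 100 = 4583.0150 * 69.0460 / 100 = 3164.3885 sq ft
Value = Finished * price = 3164.3885 * 5.2270 = 16540.2589 $


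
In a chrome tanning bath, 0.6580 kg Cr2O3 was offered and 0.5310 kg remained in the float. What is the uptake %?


Formula: Uptake = (offered - residual) / offered * 100
Substituting: Uptake = (0.6580 - 0.5310) / 0.6580 * 100
Result: 19.3009 %


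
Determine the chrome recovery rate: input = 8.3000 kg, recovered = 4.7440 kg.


Formula: Recovery = recovered / input * 100
Substituting: Recovery = 4.7440 / 8.3000 * 100
Result: 57.1566 %


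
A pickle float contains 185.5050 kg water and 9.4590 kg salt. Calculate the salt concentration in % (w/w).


Formula: Conc = salt / (water + salt) * 100
Substituting: Conc = 9.4590 / (185.5050 + 9.4590) * 100
Result: 4.8517 %


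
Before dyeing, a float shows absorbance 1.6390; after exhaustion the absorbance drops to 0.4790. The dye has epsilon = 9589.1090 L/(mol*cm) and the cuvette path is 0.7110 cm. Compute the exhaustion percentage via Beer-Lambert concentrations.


c_initial = A_i / (epsilon * l) = 1.6390 / (9589.1090 * 0.7110) = 2.4040e-04 mol/L
c_final = A_f / (epsilon * l) = 0.4790 / (9589.1090 * 0.7110) = 7.0257e-05 mol/L
Exhaustion = (c_initial - c_final) / c_initial * 100 = (2.4040e-04 - 7.0257e-05) / 2.4040e-04 * 100 = 70.7749 %


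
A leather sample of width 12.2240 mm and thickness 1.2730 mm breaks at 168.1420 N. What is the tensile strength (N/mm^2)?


Formula: TS = force / (width * thickness)
Substituting: TS = 168.1420 / (12.2240 * 1.2730)
Result: 10.8052 N/mm^2


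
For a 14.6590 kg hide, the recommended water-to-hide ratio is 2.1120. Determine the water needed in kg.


Formula: Water = hide_weight * ratio
Substituting: Water = 14.6590 * 2.1120
Result: 30.9598 kg


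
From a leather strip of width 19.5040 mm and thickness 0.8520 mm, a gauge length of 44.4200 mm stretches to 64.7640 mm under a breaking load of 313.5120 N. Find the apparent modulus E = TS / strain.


TS = F / (w * t) = 313.5120 / (19.5040 * 0.8520) = 18.8665 N/mm^2
strain = (Lf - L0) / L0 = (64.7640 - 44.4200) / 44.4200 = 0.4580
E = TS / strain = 18.8665 / 0.4580 = 41.1939 N/mm^2


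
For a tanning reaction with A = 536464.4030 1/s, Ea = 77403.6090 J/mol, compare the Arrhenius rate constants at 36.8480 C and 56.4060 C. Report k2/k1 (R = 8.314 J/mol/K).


T1 = 36.8480 + 273.15 = 309.9980 K; T2 = 56.4060 + 273.15 = 329.5560 K
k1 = A * exp(-Ea/(R*T1)) = 536464.4030 * exp(-77403.6090/(8.314*309.9980)) = 4.8592e-08 1/s
k2 = A * exp(-Ea/(R*T2)) = 536464.4030 * exp(-77403.6090/(8.314*329.5560)) = 2.8882e-07 1/s
k2/k1 = 2.8882e-07 / 4.8592e-08 = 5.9437


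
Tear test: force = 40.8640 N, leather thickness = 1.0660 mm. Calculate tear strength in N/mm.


Formula: Tear strength = force / thickness
Substituting: Tear strength = 40.8640 / 1.0660
Result: 38.3340 N/mm


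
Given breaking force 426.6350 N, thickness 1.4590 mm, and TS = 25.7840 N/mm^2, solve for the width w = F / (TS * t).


Formula: w = F / (TS * t)
Substituting: w = 426.6350 / (25.7840 * 1.4590)
Result: 11.3410 mm


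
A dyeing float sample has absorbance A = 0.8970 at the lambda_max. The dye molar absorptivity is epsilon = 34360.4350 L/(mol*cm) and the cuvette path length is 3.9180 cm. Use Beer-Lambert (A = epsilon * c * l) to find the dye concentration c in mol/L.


Formula: c = A / (epsilon * l)
Substituting: c = 0.8970 / (34360.4350 * 3.9180)
Result: 6.6630e-06 mol/L


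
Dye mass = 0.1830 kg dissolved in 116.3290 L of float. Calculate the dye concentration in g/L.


Formula: Conc = dye_mass(kg) / volume(L) * 1000
Substituting: Conc = 0.1830 / 116.3290 * 1000
Result: 1.5731 g/L


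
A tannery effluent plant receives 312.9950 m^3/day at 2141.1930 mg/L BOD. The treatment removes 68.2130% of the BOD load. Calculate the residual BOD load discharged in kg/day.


Load_in = volume * conc / 1000 = 312.9950 * 2141.1930 / 1000 = 670.1827 kg/day
Removed = Load_in * eff / 100 = 670.1827 * 68.2130 / 100 = 457.1517 kg/day
Load_out = Load_in - Removed = 670.1827 - 457.1517 = 213.0310 kg/day


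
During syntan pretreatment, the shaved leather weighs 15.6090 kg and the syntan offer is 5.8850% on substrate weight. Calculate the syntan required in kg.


Formula: Syntan = substrate * pct / 100
Substituting: Syntan = 15.6090 * 5.8850 / 100
Result: 0.9186 kg


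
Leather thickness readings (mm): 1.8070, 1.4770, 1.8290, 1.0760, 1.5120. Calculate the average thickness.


Formula: Average = sum / n
Substituting: Average = 7.7010 / 5
Result: 1.5402 mm


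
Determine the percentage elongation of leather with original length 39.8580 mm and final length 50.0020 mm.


Formula: Elongation = (Lf - L0) / L0 * 100
Substituting: Elongation = (50.0020 - 39.8580) / 39.8580 * 100
Result: 25.4503 %


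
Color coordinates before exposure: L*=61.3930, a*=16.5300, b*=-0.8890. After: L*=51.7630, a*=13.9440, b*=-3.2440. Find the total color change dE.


dL = -9.6300, da = -2.5860, db = -2.3550
dE = sqrt((-9.6300)^2 + (-2.5860)^2 + (-2.3550)^2) = 10.2455


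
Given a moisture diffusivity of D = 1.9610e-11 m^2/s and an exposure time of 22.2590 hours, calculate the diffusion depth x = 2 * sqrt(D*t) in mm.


t = 22.2590 hr * 3600 = 80132.4000 s
D * t = 1.9610e-11 * 80132.4000 = 1.5714e-06
x = 2 * sqrt(D*t) = 2 * sqrt(1.5714e-06) = 0.00250711 m = 2.5071 mm


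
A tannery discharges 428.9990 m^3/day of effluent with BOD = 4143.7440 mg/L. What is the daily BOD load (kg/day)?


Formula: BOD_load = volume * conc / 1000
Substituting: BOD_load = 428.9990 * 4143.7440 / 1000
Result: 1777.6620 kg/day


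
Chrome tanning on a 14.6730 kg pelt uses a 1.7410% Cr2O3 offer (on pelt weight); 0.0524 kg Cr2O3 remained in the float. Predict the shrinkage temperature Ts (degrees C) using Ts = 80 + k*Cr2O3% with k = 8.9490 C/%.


Offered = pelt * offer_pct / 100 = 14.6730 * 1.7410 / 100 = 0.2555 kg
Uptake = offered - residual = 0.2555 - 0.0524 = 0.2031 kg
Cr2O3% on pelt = uptake / pelt * 100 = 0.2031 / 14.6730 * 100 = 1.3839 %
Ts = 80 + k * Cr2O3% = 80 + 8.9490 * 1.3839 = 92.3844 C


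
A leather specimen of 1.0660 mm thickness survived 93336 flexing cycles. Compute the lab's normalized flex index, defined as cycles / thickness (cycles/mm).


Formula: Index = cycles / thickness
Substituting: Index = 93336 / 1.0660
Result: 87557.2233 cycles/mm


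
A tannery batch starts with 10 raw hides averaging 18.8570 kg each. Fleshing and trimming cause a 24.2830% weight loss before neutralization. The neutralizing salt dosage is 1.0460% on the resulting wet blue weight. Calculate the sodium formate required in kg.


Total_raw = N * avg_wt = 10 * 18.8570 = 188.5700 kg
Substrate = Total_raw * (1 - loss/100) = 188.5700 * (1 - 24.2830/100) = 142.7795 kg
Neutralizer = Substrate * pct / 100 = 142.7795 * 1.0460 / 100 = 1.4935 kg


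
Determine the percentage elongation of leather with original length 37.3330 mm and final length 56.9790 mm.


Formula: Elongation = (Lf - L0) / L0 * 100
Substituting: Elongation = (56.9790 - 37.3330) / 37.3330 * 100
Result: 52.6237 %


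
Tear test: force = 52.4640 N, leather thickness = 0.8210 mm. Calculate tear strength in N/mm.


Formula: Tear strength = force / thickness
Substituting: Tear strength = 52.4640 / 0.8210
Result: 63.9026 N/mm


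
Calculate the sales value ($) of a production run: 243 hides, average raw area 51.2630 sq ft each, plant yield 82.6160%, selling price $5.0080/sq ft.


Raw_total = N * avg_area = 243 * 51.2630 = 12456.9090 sq ft
Finished = Raw_total * yield / 100 = 12456.9090 * 82.6160 / 100 = 10291.3999 sq ft
Value = Finished * price = 10291.3999 * 5.0080 = 51539.3309 $


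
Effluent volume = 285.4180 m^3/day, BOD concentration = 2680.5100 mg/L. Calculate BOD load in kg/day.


Formula: BOD_load = volume * conc / 1000
Substituting: BOD_load = 285.4180 * 2680.5100 / 1000
Result: 765.0658 kg/day


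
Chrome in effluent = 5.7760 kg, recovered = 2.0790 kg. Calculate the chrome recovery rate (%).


Formula: Recovery = recovered / input * 100
Substituting: Recovery = 2.0790 / 5.7760 * 100
Result: 35.9938 %


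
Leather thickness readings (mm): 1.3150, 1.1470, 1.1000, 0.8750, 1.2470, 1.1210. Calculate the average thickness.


Formula: Average = sum / n
Substituting: Average = 6.8050 / 6
Result: 1.1342 mm


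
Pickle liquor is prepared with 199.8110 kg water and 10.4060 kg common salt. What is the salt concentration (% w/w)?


Formula: Conc = salt / (water + salt) * 100
Substituting: Conc = 10.4060 / (199.8110 + 10.4060) * 100
Result: 4.9501 %


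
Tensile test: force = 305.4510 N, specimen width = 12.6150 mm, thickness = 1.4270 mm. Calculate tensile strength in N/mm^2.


Formula: TS = force / (width * thickness)
Substituting: TS = 305.4510 / (12.6150 * 1.4270)
Result: 16.9680 N/mm^2


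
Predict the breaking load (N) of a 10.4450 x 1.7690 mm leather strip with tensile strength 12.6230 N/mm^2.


Formula: F = TS * w * t
Substituting: F = 12.6230 * 10.4450 * 1.7690
Result: 233.2378 N


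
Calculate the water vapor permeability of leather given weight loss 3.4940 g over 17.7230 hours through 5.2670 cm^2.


Formula: WVP = loss / (area * time)
Substituting: WVP = 3.4940 / (5.2670 * 17.7230)
Result: 0.0374302 g/(cm^2*hr)


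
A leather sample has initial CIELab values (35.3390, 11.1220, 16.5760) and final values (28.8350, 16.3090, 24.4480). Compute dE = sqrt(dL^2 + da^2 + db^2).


dL = -6.5040, da = 5.1870, db = 7.8720
dE = sqrt((-6.5040)^2 + 5.1870^2 + 7.8720^2) = 11.4532


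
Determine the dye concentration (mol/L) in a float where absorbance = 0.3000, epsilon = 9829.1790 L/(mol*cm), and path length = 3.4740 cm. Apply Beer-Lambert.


Formula: c = A / (epsilon * l)
Substituting: c = 0.3000 / (9829.1790 * 3.4740)
Result: 8.7857e-06 mol/L


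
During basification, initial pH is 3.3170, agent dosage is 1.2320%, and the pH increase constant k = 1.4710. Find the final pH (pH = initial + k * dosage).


Formula: pH_final = pH_initial + k * base_pct
Substituting: pH_final = 3.3170 + 1.4710 * 1.2320
Result: 5.1293


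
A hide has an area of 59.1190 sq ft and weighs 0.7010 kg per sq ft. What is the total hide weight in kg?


Formula: Weight = area * weight_per_sqft
Substituting: Weight = 59.1190 * 0.7010
Result: 41.4424 kg


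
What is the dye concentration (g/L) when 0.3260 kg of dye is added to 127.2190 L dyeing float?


Formula: Conc = dye_mass(kg) / volume(L) * 1000
Substituting: Conc = 0.3260 / 127.2190 * 1000
Result: 2.5625 g/L


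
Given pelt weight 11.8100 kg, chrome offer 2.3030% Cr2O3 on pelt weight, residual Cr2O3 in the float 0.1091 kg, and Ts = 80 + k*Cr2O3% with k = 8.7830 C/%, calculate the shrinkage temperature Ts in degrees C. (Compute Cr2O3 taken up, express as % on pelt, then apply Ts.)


Offered = pelt * offer_pct / 100 = 11.8100 * 2.3030 / 100 = 0.2720 kg
Uptake = offered - residual = 0.2720 - 0.1091 = 0.1629 kg
Cr2O3% on pelt = uptake / pelt * 100 = 0.1629 / 11.8100 * 100 = 1.3792 %
Ts = 80 + k * Cr2O3% = 80 + 8.7830 * 1.3792 = 92.1136 C


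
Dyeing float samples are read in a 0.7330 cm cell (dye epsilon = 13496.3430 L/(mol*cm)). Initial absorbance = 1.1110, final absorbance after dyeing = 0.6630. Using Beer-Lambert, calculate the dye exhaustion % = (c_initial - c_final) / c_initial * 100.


c_initial = A_i / (epsilon * l) = 1.1110 / (13496.3430 * 0.7330) = 1.1230e-04 mol/L
c_final = A_f / (epsilon * l) = 0.6630 / (13496.3430 * 0.7330) = 6.7018e-05 mol/L
Exhaustion = (c_initial - c_final) / c_initial * 100 = (1.1230e-04 - 6.7018e-05) / 1.1230e-04 * 100 = 40.3240 %


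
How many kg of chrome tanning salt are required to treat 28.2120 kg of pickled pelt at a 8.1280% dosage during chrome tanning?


Formula: Chrome = substrate * pct / 100
Substituting: Chrome = 28.2120 * 8.1280 / 100
Result: 2.2931 kg


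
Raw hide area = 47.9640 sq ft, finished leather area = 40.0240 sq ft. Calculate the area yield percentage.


Formula: Yield = finished / raw * 100
Substituting: Yield = 40.0240 / 47.9640 * 100
Result: 83.4459 %


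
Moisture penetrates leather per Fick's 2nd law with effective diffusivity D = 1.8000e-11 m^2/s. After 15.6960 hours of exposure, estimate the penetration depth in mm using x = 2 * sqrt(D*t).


t = 15.6960 hr * 3600 = 56505.6000 s
D * t = 1.8000e-11 * 56505.6000 = 1.0171e-06
x = 2 * sqrt(D*t) = 2 * sqrt(1.0171e-06) = 0.00201703 m = 2.0170 mm


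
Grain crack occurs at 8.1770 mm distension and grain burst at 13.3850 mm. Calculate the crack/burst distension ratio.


Formula: Ratio = crack / burst
Substituting: Ratio = 8.1770 / 13.3850
Result: 0.6109


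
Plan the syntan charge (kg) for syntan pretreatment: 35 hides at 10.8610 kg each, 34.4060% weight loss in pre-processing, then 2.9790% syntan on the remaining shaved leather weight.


Total_raw = N * avg_wt = 35 * 10.8610 = 380.1350 kg
Substrate = Total_raw * (1 - loss/100) = 380.1350 * (1 - 34.4060/100) = 249.3458 kg
Syntan = Substrate * pct / 100 = 249.3458 * 2.9790 / 100 = 7.4280 kg


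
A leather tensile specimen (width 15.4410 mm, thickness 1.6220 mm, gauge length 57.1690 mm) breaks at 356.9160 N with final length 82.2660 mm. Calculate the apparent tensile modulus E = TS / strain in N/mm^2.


TS = F / (w * t) = 356.9160 / (15.4410 * 1.6220) = 14.2508 N/mm^2
strain = (Lf - L0) / L0 = (82.2660 - 57.1690) / 57.1690 = 0.4390
E = TS / strain = 14.2508 / 0.4390 = 32.4622 N/mm^2


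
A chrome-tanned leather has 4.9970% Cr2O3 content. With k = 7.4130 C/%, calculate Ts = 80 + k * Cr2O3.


Formula: Ts = 80 + k * Cr2O3
Substituting: Ts = 80 + 7.4130 * 4.9970
Result: 117.0428 C


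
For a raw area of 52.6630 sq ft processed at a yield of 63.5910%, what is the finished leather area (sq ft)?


Formula: finished = raw * yield / 100
Substituting: finished = 52.6630 * 63.5910 / 100
Result: 33.4889 sq ft


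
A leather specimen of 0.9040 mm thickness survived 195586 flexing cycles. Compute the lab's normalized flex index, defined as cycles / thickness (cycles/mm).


Formula: Index = cycles / thickness
Substituting: Index = 195586 / 0.9040
Result: 216356.1947 cycles/mm


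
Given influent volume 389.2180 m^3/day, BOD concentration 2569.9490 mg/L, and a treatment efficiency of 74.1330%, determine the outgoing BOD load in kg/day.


Load_in = volume * conc / 1000 = 389.2180 * 2569.9490 / 1000 = 1000.2704 kg/day
Removed = Load_in * eff / 100 = 1000.2704 * 74.1330 / 100 = 741.5305 kg/day
Load_out = Load_in - Removed = 1000.2704 - 741.5305 = 258.7399 kg/day


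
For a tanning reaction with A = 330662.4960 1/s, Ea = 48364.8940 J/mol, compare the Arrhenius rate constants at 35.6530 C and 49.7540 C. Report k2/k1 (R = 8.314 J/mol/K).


T1 = 35.6530 + 273.15 = 308.8030 K; T2 = 49.7540 + 273.15 = 322.9040 K
k1 = A * exp(-Ea/(R*T1)) = 330662.4960 * exp(-48364.8940/(8.314*308.8030)) = 0.00217807 1/s
k2 = A * exp(-Ea/(R*T2)) = 330662.4960 * exp(-48364.8940/(8.314*322.9040)) = 0.00495843 1/s
k2/k1 = 0.00495843 / 0.00217807 = 2.2765


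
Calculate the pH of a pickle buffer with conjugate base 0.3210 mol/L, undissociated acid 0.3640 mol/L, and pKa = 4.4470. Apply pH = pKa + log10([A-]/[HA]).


ratio = [A-] / [HA] = 0.3210 / 0.3640 = 0.8819
log10(ratio) = -0.0545964
pH = pKa + log10(ratio) = 4.4470 - 0.0545964 = 4.3924


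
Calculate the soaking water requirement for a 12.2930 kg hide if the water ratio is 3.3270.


Formula: Water = hide_weight * ratio
Substituting: Water = 12.2930 * 3.3270
Result: 40.8988 kg


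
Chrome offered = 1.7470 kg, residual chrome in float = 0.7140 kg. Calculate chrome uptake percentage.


Formula: Uptake = (offered - residual) / offered * 100
Substituting: Uptake = (1.7470 - 0.7140) / 1.7470 * 100
Result: 59.1299 %


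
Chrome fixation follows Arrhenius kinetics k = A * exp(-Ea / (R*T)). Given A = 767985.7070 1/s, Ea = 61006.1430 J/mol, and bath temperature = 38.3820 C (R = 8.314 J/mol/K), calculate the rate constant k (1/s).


T_K = T_C + 273.15 = 38.3820 + 273.15 = 311.5320 K
exponent = -Ea / (R * T_K) = -61006.1430 / (8.314 * 311.5320) = -23.5538
k = A * exp(exponent) = 767985.7070 * exp(-23.5538) = 4.5297e-05 1/s


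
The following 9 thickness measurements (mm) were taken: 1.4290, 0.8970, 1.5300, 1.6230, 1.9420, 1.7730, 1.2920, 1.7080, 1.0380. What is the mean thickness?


Formula: Average = sum / n
Substituting: Average = 13.2320 / 9
Result: 1.4702 mm


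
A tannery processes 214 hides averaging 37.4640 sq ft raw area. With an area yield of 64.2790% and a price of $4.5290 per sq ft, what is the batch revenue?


Raw_total = N * avg_area = 214 * 37.4640 = 8017.2960 sq ft
Finished = Raw_total * yield / 100 = 8017.2960 * 64.2790 / 100 = 5153.4377 sq ft
Value = Finished * price = 5153.4377 * 4.5290 = 23339.9193 $


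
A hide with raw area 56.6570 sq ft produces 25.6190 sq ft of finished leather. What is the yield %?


Formula: Yield = finished / raw * 100
Substituting: Yield = 25.6190 / 56.6570 * 100
Result: 45.2177 %


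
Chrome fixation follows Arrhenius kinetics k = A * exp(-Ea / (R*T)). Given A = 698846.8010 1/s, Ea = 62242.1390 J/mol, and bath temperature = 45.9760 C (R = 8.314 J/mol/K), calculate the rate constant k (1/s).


T_K = T_C + 273.15 = 45.9760 + 273.15 = 319.1260 K
exponent = -Ea / (R * T_K) = -62242.1390 / (8.314 * 319.1260) = -23.4592
k = A * exp(exponent) = 698846.8010 * exp(-23.4592) = 4.5311e-05 1/s


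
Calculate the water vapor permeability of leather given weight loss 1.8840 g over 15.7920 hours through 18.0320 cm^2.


Formula: WVP = loss / (area * time)
Substituting: WVP = 1.8840 / (18.0320 * 15.7920)
Result: 0.00661607 g/(cm^2*hr)


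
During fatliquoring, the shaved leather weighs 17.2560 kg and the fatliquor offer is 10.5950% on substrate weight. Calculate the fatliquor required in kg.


Formula: Fat = substrate * pct / 100
Substituting: Fat = 17.2560 * 10.5950 / 100
Result: 1.8283 kg


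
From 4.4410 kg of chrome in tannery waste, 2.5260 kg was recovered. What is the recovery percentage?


Formula: Recovery = recovered / input * 100
Substituting: Recovery = 2.5260 / 4.4410 * 100
Result: 56.8791 %


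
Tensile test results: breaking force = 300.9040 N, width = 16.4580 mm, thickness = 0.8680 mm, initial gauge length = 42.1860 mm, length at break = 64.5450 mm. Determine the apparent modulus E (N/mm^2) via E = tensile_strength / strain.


TS = F / (w * t) = 300.9040 / (16.4580 * 0.8680) = 21.0635 N/mm^2
strain = (Lf - L0) / L0 = (64.5450 - 42.1860) / 42.1860 = 0.5300
E = TS / strain = 21.0635 / 0.5300 = 39.7418 N/mm^2


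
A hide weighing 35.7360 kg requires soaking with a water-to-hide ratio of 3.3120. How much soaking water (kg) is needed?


Formula: Water = hide_weight * ratio
Substituting: Water = 35.7360 * 3.3120
Result: 118.3576 kg


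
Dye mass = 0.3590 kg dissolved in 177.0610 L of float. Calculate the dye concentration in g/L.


Formula: Conc = dye_mass(kg) / volume(L) * 1000
Substituting: Conc = 0.3590 / 177.0610 * 1000
Result: 2.0275 g/L


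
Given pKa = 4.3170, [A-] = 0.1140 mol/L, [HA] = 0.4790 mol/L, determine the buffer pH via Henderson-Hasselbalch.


ratio = [A-] / [HA] = 0.1140 / 0.4790 = 0.2380
log10(ratio) = -0.6234
pH = pKa + log10(ratio) = 4.3170 - 0.6234 = 3.6936


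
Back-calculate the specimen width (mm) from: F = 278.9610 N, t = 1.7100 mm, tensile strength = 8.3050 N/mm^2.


Formula: w = F / (TS * t)
Substituting: w = 278.9610 / (8.3050 * 1.7100)
Result: 19.6430 mm


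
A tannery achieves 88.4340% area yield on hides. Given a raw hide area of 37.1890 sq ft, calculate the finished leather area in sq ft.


Formula: finished = raw * yield / 100
Substituting: finished = 37.1890 * 88.4340 / 100
Result: 32.8877 sq ft


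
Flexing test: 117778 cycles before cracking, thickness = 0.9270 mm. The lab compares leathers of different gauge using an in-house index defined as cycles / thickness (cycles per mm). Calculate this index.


Formula: Index = cycles / thickness
Substituting: Index = 117778 / 0.9270
Result: 127052.8587 cycles/mm


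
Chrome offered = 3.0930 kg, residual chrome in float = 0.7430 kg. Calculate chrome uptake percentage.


Formula: Uptake = (offered - residual) / offered * 100
Substituting: Uptake = (3.0930 - 0.7430) / 3.0930 * 100
Result: 75.9780 %


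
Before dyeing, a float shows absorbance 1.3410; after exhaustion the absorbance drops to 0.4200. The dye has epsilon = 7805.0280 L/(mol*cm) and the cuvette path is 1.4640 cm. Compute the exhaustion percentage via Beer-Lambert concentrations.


c_initial = A_i / (epsilon * l) = 1.3410 / (7805.0280 * 1.4640) = 1.1736e-04 mol/L
c_final = A_f / (epsilon * l) = 0.4200 / (7805.0280 * 1.4640) = 3.6756e-05 mol/L
Exhaustion = (c_initial - c_final) / c_initial * 100 = (1.1736e-04 - 3.6756e-05) / 1.1736e-04 * 100 = 68.6801 %


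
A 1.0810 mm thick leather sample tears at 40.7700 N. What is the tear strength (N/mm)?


Formula: Tear strength = force / thickness
Substituting: Tear strength = 40.7700 / 1.0810
Result: 37.7151 N/mm


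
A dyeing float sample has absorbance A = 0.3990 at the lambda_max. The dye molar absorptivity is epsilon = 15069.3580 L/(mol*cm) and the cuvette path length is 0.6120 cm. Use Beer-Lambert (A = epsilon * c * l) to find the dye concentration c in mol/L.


Formula: c = A / (epsilon * l)
Substituting: c = 0.3990 / (15069.3580 * 0.6120)
Result: 4.3264e-05 mol/L


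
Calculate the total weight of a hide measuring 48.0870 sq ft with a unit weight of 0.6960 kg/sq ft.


Formula: Weight = area * weight_per_sqft
Substituting: Weight = 48.0870 * 0.6960
Result: 33.4686 kg


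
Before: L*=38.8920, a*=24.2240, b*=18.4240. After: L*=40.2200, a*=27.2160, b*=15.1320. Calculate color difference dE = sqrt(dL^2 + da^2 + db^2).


dL = 1.3280, da = 2.9920, db = -3.2920
dE = sqrt(1.3280^2 + 2.9920^2 + (-3.2920)^2) = 4.6425


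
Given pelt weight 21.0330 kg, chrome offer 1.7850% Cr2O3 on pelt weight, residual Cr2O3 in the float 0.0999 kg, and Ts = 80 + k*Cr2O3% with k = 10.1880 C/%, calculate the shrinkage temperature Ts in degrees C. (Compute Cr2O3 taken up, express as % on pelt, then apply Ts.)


Offered = pelt * offer_pct / 100 = 21.0330 * 1.7850 / 100 = 0.3754 kg
Uptake = offered - residual = 0.3754 - 0.0999 = 0.2755 kg
Cr2O3% on pelt = uptake / pelt * 100 = 0.2755 / 21.0330 * 100 = 1.3100 %
Ts = 80 + k * Cr2O3% = 80 + 10.1880 * 1.3100 = 93.3466 C


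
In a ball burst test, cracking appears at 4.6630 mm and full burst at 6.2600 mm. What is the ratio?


Formula: Ratio = crack / burst
Substituting: Ratio = 4.6630 / 6.2600
Result: 0.7449


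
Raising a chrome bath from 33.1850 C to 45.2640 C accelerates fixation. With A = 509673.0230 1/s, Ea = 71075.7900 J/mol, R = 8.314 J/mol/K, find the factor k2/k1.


T1 = 33.1850 + 273.15 = 306.3350 K; T2 = 45.2640 + 273.15 = 318.4140 K
k1 = A * exp(-Ea/(R*T1)) = 509673.0230 * exp(-71075.7900/(8.314*306.3350)) = 3.8671e-07 1/s
k2 = A * exp(-Ea/(R*T2)) = 509673.0230 * exp(-71075.7900/(8.314*318.4140)) = 1.1147e-06 1/s
k2/k1 = 1.1147e-06 / 3.8671e-07 = 2.8825


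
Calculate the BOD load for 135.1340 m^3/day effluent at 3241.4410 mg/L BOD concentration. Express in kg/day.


Formula: BOD_load = volume * conc / 1000
Substituting: BOD_load = 135.1340 * 3241.4410 / 1000
Result: 438.0289 kg/day


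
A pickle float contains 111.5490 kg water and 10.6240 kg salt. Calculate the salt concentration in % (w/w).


Formula: Conc = salt / (water + salt) * 100
Substituting: Conc = 10.6240 / (111.5490 + 10.6240) * 100
Result: 8.6959 %


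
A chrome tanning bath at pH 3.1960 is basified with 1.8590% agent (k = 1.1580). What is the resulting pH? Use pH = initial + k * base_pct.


Formula: pH_final = pH_initial + k * base_pct
Substituting: pH_final = 3.1960 + 1.1580 * 1.8590
Result: 5.3487


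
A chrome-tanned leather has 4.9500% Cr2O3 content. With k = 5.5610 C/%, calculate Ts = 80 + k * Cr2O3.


Formula: Ts = 80 + k * Cr2O3
Substituting: Ts = 80 + 5.5610 * 4.9500
Result: 107.5269 C


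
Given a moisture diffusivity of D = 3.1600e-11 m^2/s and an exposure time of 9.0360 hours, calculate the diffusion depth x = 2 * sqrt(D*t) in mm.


t = 9.0360 hr * 3600 = 32529.6000 s
D * t = 3.1600e-11 * 32529.6000 = 1.0279e-06
x = 2 * sqrt(D*t) = 2 * sqrt(1.0279e-06) = 0.00202774 m = 2.0277 mm


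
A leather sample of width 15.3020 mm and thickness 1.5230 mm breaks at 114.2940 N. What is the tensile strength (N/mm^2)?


Formula: TS = force / (width * thickness)
Substituting: TS = 114.2940 / (15.3020 * 1.5230)
Result: 4.9043 N/mm^2


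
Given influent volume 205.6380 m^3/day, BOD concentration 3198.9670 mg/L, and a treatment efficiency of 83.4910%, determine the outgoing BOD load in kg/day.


Load_in = volume * conc / 1000 = 205.6380 * 3198.9670 / 1000 = 657.8292 kg/day
Removed = Load_in * eff / 100 = 657.8292 * 83.4910 / 100 = 549.2282 kg/day
Load_out = Load_in - Removed = 657.8292 - 549.2282 = 108.6010 kg/day


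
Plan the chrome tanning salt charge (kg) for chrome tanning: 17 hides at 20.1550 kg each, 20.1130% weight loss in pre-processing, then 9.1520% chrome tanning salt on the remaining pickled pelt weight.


Total_raw = N * avg_wt = 17 * 20.1550 = 342.6350 kg
Substrate = Total_raw * (1 - loss/100) = 342.6350 * (1 - 20.1130/100) = 273.7208 kg
Chrome = Substrate * pct / 100 = 273.7208 * 9.1520 / 100 = 25.0509 kg


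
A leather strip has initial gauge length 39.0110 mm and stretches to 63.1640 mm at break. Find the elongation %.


Formula: Elongation = (Lf - L0) / L0 * 100
Substituting: Elongation = (63.1640 - 39.0110) / 39.0110 * 100
Result: 61.9133 %


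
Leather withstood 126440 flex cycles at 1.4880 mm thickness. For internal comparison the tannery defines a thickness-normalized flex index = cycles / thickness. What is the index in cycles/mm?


Formula: Index = cycles / thickness
Substituting: Index = 126440 / 1.4880
Result: 84973.1183 cycles/mm


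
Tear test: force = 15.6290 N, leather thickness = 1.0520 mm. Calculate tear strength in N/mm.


Formula: Tear strength = force / thickness
Substituting: Tear strength = 15.6290 / 1.0520
Result: 14.8565 N/mm


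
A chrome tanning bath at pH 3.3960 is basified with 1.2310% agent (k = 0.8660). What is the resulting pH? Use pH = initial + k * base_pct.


Formula: pH_final = pH_initial + k * base_pct
Substituting: pH_final = 3.3960 + 0.8660 * 1.2310
Result: 4.4620


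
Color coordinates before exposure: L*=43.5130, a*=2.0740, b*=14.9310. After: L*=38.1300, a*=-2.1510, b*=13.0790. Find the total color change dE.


dL = -5.3830, da = -4.2250, db = -1.8520
dE = sqrt((-5.3830)^2 + (-4.2250)^2 + (-1.8520)^2) = 7.0892


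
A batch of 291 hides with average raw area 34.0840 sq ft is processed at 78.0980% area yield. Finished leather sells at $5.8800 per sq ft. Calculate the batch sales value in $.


Raw_total = N * avg_area = 291 * 34.0840 = 9918.4440 sq ft
Finished = Raw_total * yield / 100 = 9918.4440 * 78.0980 / 100 = 7746.1064 sq ft
Value = Finished * price = 7746.1064 * 5.8800 = 45547.1056 $


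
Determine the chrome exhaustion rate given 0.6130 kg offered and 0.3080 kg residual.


Formula: Uptake = (offered - residual) / offered * 100
Substituting: Uptake = (0.6130 - 0.3080) / 0.6130 * 100
Result: 49.7553 %


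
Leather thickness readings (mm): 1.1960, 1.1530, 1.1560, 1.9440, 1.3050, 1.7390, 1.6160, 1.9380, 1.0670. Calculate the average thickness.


Formula: Average = sum / n
Substituting: Average = 13.1140 / 9
Result: 1.4571 mm


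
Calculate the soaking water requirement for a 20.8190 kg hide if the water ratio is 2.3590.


Formula: Water = hide_weight * ratio
Substituting: Water = 20.8190 * 2.3590
Result: 49.1120 kg


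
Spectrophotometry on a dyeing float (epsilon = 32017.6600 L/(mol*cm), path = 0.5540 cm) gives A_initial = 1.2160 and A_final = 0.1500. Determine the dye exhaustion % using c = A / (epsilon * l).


c_initial = A_i / (epsilon * l) = 1.2160 / (32017.6600 * 0.5540) = 6.8554e-05 mol/L
c_final = A_f / (epsilon * l) = 0.1500 / (32017.6600 * 0.5540) = 8.4565e-06 mol/L
Exhaustion = (c_initial - c_final) / c_initial * 100 = (6.8554e-05 - 8.4565e-06) / 6.8554e-05 * 100 = 87.6645 %


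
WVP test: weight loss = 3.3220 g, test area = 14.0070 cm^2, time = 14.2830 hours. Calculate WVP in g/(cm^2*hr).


Formula: WVP = loss / (area * time)
Substituting: WVP = 3.3220 / (14.0070 * 14.2830)
Result: 0.0166049 g/(cm^2*hr)


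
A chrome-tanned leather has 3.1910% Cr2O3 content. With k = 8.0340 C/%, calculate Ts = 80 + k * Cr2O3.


Formula: Ts = 80 + k * Cr2O3
Substituting: Ts = 80 + 8.0340 * 3.1910
Result: 105.6365 C


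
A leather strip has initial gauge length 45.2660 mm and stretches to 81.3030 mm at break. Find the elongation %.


Formula: Elongation = (Lf - L0) / L0 * 100
Substituting: Elongation = (81.3030 - 45.2660) / 45.2660 * 100
Result: 79.6116 %


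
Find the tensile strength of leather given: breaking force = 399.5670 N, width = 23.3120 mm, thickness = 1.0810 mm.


Formula: TS = force / (width * thickness)
Substituting: TS = 399.5670 / (23.3120 * 1.0810)
Result: 15.8557 N/mm^2


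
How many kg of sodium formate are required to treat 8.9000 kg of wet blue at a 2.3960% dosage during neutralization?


Formula: Neutralizer = substrate * pct / 100
Substituting: Neutralizer = 8.9000 * 2.3960 / 100
Result: 0.2132 kg


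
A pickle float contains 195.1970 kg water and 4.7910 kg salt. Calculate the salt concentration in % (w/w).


Formula: Conc = salt / (water + salt) * 100
Substituting: Conc = 4.7910 / (195.1970 + 4.7910) * 100
Result: 2.3956 %


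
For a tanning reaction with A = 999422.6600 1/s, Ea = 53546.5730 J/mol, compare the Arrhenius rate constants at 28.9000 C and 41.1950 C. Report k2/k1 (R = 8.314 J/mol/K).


T1 = 28.9000 + 273.15 = 302.0500 K; T2 = 41.1950 + 273.15 = 314.3450 K
k1 = A * exp(-Ea/(R*T1)) = 999422.6600 * exp(-53546.5730/(8.314*302.0500)) = 5.4879e-04 1/s
k2 = A * exp(-Ea/(R*T2)) = 999422.6600 * exp(-53546.5730/(8.314*314.3450)) = 0.00126359 1/s
k2/k1 = 0.00126359 / 5.4879e-04 = 2.3025


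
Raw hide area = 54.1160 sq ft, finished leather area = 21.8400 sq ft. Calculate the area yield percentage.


Formula: Yield = finished / raw * 100
Substituting: Yield = 21.8400 / 54.1160 * 100
Result: 40.3578 %


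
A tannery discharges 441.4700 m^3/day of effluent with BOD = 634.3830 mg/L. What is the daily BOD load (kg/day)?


Formula: BOD_load = volume * conc / 1000
Substituting: BOD_load = 441.4700 * 634.3830 / 1000
Result: 280.0611 kg/day


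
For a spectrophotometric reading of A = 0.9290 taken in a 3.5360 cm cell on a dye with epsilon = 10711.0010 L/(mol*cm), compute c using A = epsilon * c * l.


Formula: c = A / (epsilon * l)
Substituting: c = 0.9290 / (10711.0010 * 3.5360)
Result: 2.4529e-05 mol/L


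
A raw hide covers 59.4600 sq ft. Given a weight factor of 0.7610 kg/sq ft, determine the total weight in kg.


Formula: Weight = area * weight_per_sqft
Substituting: Weight = 59.4600 * 0.7610
Result: 45.2491 kg


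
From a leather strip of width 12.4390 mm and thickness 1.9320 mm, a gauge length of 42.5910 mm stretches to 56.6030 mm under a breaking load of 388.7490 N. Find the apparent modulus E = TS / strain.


TS = F / (w * t) = 388.7490 / (12.4390 * 1.9320) = 16.1762 N/mm^2
strain = (Lf - L0) / L0 = (56.6030 - 42.5910) / 42.5910 = 0.3290
E = TS / strain = 16.1762 / 0.3290 = 49.1693 N/mm^2


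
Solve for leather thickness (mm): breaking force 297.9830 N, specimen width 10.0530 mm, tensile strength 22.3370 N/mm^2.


Formula: t = F / (TS * w)
Substituting: t = 297.9830 / (22.3370 * 10.0530)
Result: 1.3270 mm


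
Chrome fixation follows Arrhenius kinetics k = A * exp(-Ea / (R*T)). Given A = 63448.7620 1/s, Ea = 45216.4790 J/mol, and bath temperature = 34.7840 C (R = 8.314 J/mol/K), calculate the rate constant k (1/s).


T_K = T_C + 273.15 = 34.7840 + 273.15 = 307.9340 K
exponent = -Ea / (R * T_K) = -45216.4790 / (8.314 * 307.9340) = -17.6616
k = A * exp(exponent) = 63448.7620 * exp(-17.6616) = 0.00135552 1/s


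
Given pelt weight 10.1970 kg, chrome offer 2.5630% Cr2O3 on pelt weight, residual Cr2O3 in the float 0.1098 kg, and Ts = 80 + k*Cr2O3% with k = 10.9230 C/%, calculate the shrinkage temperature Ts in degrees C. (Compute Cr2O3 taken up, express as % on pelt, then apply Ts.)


Offered = pelt * offer_pct / 100 = 10.1970 * 2.5630 / 100 = 0.2613 kg
Uptake = offered - residual = 0.2613 - 0.1098 = 0.1515 kg
Cr2O3% on pelt = uptake / pelt * 100 = 0.1515 / 10.1970 * 100 = 1.4862 %
Ts = 80 + k * Cr2O3% = 80 + 10.9230 * 1.4862 = 96.2339 C


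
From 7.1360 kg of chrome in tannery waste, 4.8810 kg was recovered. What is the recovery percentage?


Formula: Recovery = recovered / input * 100
Substituting: Recovery = 4.8810 / 7.1360 * 100
Result: 68.3997 %


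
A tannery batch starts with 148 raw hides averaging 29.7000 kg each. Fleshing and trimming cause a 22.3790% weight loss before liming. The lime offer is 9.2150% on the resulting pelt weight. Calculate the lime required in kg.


Total_raw = N * avg_wt = 148 * 29.7000 = 4395.6000 kg
Substrate = Total_raw * (1 - loss/100) = 4395.6000 * (1 - 22.3790/100) = 3411.9087 kg
Lime = Substrate * pct / 100 = 3411.9087 * 9.2150 / 100 = 314.4074 kg


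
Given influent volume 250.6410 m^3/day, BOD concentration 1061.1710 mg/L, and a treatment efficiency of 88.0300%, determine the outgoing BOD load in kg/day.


Load_in = volume * conc / 1000 = 250.6410 * 1061.1710 / 1000 = 265.9730 kg/day
Removed = Load_in * eff / 100 = 265.9730 * 88.0300 / 100 = 234.1360 kg/day
Load_out = Load_in - Removed = 265.9730 - 234.1360 = 31.8370 kg/day


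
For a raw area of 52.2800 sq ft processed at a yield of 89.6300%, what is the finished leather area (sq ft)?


Formula: finished = raw * yield / 100
Substituting: finished = 52.2800 * 89.6300 / 100
Result: 46.8586 sq ft


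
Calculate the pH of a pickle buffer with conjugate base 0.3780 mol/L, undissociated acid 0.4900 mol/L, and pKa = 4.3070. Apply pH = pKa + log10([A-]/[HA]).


ratio = [A-] / [HA] = 0.3780 / 0.4900 = 0.7714
log10(ratio) = -0.1127
pH = pKa + log10(ratio) = 4.3070 - 0.1127 = 4.1943


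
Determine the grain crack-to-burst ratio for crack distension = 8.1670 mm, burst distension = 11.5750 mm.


Formula: Ratio = crack / burst
Substituting: Ratio = 8.1670 / 11.5750
Result: 0.7056
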